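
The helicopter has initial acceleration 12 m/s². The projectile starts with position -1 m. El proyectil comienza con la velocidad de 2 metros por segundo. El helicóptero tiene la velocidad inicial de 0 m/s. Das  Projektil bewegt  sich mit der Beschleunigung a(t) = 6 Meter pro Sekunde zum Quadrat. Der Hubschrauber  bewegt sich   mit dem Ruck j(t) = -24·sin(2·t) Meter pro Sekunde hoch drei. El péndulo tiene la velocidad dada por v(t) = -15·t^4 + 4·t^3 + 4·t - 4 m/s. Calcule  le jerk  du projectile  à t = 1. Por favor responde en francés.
Nous devons dériver notre équation de l'accélération a(t) = 6 1 fois. En prenant d/dt de a(t), nous trouvons j(t) = 0. En utilisant j(t) = 0 et en substituant t = 1, nous trouvons j = 0.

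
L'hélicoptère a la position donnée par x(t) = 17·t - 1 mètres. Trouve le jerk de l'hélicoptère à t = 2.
Nous devons dériver notre équation de la position x(t) = 17·t - 1 3 fois. La dérivée de la position donne la vitesse: v(t) = 17. En dérivant la vitesse, nous obtenons l'accélération: a(t) = 0. La dérivée de l'accélération donne le jerk: j(t) = 0. En utilisant j(t) = 0 et en substituant t = 2, nous trouvons j = 0.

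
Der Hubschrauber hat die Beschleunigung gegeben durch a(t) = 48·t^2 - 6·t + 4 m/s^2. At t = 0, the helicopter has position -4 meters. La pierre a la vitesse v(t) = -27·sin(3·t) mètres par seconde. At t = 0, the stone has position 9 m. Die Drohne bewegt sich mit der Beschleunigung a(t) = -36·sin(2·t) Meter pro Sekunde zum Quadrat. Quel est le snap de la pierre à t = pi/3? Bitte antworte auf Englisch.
To solve this, we need to take 3 derivatives of our velocity equation v(t) = -27·sin(3·t). The derivative of velocity gives acceleration: a(t) = -81·cos(3·t). The derivative of acceleration gives jerk: j(t) = 243·sin(3·t). Differentiating jerk, we get snap: s(t) = 729·cos(3·t). Using s(t) = 729·cos(3·t) and substituting t = pi/3, we find s = -729.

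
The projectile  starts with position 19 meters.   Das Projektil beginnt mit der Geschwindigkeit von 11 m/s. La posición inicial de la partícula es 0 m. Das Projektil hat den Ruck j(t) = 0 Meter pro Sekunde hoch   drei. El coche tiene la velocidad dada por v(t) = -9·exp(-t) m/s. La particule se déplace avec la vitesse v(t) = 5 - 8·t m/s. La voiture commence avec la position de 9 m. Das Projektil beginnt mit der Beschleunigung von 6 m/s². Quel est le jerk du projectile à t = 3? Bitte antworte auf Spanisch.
Usando j(t) = 0 y sustituyendo t = 3, encontramos j = 0.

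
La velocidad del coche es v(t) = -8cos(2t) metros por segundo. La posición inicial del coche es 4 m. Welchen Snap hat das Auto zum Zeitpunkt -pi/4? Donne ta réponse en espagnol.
Partiendo de la velocidad v(t) = -8·cos(2·t), tomamos 3 derivadas. Derivando la velocidad, obtenemos la aceleración: a(t) = 16·sin(2·t). Tomando d/dt de a(t), encontramos j(t) = 32·cos(2·t). Tomando d/dt de j(t), encontramos s(t) = -64·sin(2·t). Usando s(t) = -64·sin(2·t) y sustituyendo t = -pi/4, encontramos s = 64.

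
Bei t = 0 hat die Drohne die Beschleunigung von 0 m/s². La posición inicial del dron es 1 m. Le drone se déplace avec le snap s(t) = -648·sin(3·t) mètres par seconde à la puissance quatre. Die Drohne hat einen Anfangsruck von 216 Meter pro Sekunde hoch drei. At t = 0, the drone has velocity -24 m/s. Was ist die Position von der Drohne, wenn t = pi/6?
Wir müssen die Stammfunktion unserer Gleichung für den Snap s(t) = -648·sin(3·t) 4-mal finden. Durch Integration von dem Snap und Verwendung der Anfangsbedingung j(0) = 216, erhalten wir j(t) = 216·cos(3·t). Mit ∫j(t)dt und Anwendung von a(0) = 0, finden wir a(t) = 72·sin(3·t). Mit ∫a(t)dt und Anwendung von v(0) = -24, finden wir v(t) = -24·cos(3·t). Mit ∫v(t)dt und Anwendung von x(0) = 1, finden wir x(t) = 1 - 8·sin(3·t). Wir haben die Position x(t) = 1 - 8·sin(3·t). Durch Einsetzen von t = pi/6: x(pi/6) = -7.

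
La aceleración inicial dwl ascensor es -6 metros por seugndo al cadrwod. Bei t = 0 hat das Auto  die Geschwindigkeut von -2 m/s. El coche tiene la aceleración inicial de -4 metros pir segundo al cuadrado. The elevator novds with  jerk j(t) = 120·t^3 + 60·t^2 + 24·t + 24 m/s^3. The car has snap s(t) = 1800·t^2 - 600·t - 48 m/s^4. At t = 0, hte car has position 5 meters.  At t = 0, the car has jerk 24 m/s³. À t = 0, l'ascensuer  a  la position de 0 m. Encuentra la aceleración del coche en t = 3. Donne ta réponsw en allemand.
Wir müssen das Integral unserer Gleichung für den Snap s(t) = 1800·t^2 - 600·t - 48 2-mal finden. Das Integral von dem Snap, mit j(0) = 24, ergibt den Ruck: j(t) = 600·t^3 - 300·t^2 - 48·t + 24. Das Integral von dem Ruck ist die Beschleunigung. Mit a(0) = -4 erhalten wir a(t) = 150·t^4 - 100·t^3 - 24·t^2 + 24·t - 4. Aus der Gleichung für die Beschleunigung a(t) = 150·t^4 - 100·t^3 - 24·t^2 + 24·t - 4, setzen wir t = 3 ein und erhalten a = 9302.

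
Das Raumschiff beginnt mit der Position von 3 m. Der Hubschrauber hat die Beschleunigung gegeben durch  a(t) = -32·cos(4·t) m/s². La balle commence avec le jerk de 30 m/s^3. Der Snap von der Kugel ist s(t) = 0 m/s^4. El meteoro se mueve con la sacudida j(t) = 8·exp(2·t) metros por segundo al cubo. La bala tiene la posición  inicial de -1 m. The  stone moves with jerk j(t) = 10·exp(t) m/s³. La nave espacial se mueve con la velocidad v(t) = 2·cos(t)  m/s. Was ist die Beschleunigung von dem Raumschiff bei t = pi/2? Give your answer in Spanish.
Partiendo de la velocidad v(t) = 2·cos(t), tomamos 1 derivada. La derivada de la velocidad da la aceleración: a(t) = -2·sin(t). Usando a(t) = -2·sin(t) y sustituyendo t = pi/2, encontramos a = -2.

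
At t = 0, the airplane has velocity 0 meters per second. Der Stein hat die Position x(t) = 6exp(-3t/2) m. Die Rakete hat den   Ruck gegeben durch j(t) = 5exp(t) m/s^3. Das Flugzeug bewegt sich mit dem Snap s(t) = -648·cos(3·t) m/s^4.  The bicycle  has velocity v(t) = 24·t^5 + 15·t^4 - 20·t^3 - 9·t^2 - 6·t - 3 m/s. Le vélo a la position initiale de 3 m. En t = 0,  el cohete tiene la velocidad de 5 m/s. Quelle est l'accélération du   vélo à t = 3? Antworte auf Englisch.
Starting from velocity v(t) = 24·t^5 + 15·t^4 - 20·t^3 - 9·t^2 - 6·t - 3, we take 1 derivative. Differentiating velocity, we get acceleration: a(t) = 120·t^4 + 60·t^3 - 60·t^2 - 18·t - 6. We have acceleration a(t) = 120·t^4 + 60·t^3 - 60·t^2 - 18·t - 6. Substituting t = 3: a(3) = 10740.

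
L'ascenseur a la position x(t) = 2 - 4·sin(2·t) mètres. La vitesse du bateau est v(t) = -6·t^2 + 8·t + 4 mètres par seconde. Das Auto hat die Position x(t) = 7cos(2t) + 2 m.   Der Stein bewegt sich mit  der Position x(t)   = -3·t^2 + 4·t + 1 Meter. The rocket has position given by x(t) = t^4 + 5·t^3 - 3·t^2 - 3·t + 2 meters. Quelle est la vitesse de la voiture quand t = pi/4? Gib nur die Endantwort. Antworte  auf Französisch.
v(pi/4) = -14.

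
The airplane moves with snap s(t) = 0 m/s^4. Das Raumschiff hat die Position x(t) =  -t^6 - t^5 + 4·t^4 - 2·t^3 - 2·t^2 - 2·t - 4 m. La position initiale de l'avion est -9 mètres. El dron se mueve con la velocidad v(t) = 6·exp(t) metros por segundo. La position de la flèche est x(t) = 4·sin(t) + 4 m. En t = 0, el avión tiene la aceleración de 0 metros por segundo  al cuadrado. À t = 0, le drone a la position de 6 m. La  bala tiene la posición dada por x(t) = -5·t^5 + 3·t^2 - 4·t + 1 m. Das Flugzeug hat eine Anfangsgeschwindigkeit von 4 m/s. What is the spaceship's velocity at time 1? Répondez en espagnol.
Para resolver esto, necesitamos tomar 1 derivada de nuestra ecuación de la posición x(t) = -t^6 - t^5 + 4·t^4 - 2·t^3 - 2·t^2 - 2·t - 4. La derivada de la posición da la velocidad: v(t) = -6·t^5 - 5·t^4 + 16·t^3 - 6·t^2 - 4·t - 2. Tenemos la velocidad v(t) = -6·t^5 - 5·t^4 + 16·t^3 - 6·t^2 - 4·t - 2. Sustituyendo t = 1: v(1) = -7.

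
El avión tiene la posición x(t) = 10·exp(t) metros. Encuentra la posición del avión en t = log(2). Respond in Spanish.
De la ecuación de la posición x(t) = 10·exp(t), sustituimos t = log(2) para obtener x = 20.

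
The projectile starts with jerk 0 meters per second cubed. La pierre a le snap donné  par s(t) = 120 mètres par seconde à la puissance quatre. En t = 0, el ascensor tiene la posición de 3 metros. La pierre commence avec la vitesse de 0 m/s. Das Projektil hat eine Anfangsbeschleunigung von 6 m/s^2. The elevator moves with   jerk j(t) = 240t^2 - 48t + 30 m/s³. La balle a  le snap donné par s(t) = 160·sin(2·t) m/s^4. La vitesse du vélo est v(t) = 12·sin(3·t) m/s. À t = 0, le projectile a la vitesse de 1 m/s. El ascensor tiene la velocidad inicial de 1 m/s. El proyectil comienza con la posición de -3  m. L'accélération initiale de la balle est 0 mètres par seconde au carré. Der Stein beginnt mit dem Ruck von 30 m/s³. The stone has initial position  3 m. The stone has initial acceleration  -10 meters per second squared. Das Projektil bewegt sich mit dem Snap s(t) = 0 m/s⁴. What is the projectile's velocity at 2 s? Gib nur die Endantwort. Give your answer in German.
v(2) = 13.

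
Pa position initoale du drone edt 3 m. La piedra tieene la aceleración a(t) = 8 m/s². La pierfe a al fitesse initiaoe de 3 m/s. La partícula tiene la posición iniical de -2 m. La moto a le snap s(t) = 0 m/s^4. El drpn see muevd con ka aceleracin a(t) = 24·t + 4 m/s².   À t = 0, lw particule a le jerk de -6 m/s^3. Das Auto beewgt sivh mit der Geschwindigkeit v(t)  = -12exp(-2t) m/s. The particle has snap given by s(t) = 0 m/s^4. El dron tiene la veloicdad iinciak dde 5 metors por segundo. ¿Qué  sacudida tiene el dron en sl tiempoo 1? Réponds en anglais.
We must differentiate our acceleration equation a(t) = 24·t + 4 1 time. Differentiating acceleration, we get jerk: j(t) = 24. We have jerk j(t) = 24. Substituting t = 1: j(1) = 24.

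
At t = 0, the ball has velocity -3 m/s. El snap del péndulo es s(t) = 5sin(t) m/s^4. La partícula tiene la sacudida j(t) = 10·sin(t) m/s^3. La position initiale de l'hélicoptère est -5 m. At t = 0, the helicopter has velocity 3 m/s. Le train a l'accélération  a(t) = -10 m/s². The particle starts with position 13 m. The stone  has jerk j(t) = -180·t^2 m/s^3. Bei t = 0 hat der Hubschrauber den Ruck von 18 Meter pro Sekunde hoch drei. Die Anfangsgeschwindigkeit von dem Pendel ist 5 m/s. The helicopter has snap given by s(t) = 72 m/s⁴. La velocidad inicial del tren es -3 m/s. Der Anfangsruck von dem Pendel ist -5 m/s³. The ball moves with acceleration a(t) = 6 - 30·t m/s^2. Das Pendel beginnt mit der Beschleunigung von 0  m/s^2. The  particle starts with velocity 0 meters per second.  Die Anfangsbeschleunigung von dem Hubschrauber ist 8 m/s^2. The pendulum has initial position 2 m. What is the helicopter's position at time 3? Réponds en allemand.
Ausgehend von dem Snap s(t) = 72, nehmen wir 4 Stammfunktionen. Die Stammfunktion von dem Snap ist der Ruck. Mit j(0) = 18 erhalten wir j(t) = 72·t + 18. Das Integral von dem Ruck, mit a(0) = 8, ergibt die Beschleunigung: a(t) = 36·t^2 + 18·t + 8. Das Integral von der Beschleunigung, mit v(0) = 3, ergibt die Geschwindigkeit: v(t) = 12·t^3 + 9·t^2 + 8·t + 3. Durch Integration von der Geschwindigkeit und Verwendung der Anfangsbedingung x(0) = -5, erhalten wir x(t) = 3·t^4 + 3·t^3 + 4·t^2 + 3·t - 5. Mit x(t) = 3·t^4 + 3·t^3 + 4·t^2 + 3·t - 5 und Einsetzen von t = 3, finden wir x = 364.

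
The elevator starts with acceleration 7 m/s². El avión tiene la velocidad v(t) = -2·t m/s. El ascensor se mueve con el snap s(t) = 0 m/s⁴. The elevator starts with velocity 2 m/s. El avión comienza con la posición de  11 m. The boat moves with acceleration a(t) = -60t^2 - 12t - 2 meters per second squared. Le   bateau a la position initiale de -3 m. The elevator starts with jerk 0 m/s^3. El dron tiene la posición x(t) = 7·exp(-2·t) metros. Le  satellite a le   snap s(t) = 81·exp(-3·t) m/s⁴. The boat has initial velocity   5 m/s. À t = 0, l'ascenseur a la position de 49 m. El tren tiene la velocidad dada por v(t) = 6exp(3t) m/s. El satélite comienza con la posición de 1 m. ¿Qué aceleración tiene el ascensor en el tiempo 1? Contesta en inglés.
To solve this, we need to take 2 antiderivatives of our snap equation s(t) = 0. The integral of snap, with j(0) = 0, gives jerk: j(t) = 0. Taking ∫j(t)dt and applying a(0) = 7, we find a(t) = 7. From the given acceleration equation a(t) = 7, we substitute t = 1 to get a = 7.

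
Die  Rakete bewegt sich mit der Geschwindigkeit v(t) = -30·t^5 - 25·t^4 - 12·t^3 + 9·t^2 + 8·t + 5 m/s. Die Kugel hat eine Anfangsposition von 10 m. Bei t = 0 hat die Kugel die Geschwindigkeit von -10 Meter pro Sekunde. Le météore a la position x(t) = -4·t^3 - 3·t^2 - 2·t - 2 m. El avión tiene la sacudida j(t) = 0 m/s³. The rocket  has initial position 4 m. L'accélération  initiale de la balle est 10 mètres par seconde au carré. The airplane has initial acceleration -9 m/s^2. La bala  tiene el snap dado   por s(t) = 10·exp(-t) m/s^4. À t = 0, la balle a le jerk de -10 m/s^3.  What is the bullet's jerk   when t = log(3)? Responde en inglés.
Starting from snap s(t) = 10·exp(-t), we take 1 antiderivative. Taking ∫s(t)dt and applying j(0) = -10, we find j(t) = -10·exp(-t). We have jerk j(t) = -10·exp(-t). Substituting t = log(3): j(log(3)) = -10/3.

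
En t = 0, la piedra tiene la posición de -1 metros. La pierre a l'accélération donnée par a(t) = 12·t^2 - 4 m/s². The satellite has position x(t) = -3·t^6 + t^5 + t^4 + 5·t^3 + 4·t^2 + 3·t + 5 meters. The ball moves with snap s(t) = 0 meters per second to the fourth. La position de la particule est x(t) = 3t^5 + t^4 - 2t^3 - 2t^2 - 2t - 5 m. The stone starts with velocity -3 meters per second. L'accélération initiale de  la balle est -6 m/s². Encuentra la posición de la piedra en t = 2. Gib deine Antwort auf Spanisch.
Para resolver esto, necesitamos tomar 2 antiderivadas de nuestra ecuación de la aceleración a(t) = 12·t^2 - 4. Tomando ∫a(t)dt y aplicando v(0) = -3, encontramos v(t) = 4·t^3 - 4·t - 3. La antiderivada de la velocidad, con x(0) = -1, da la posición: x(t) = t^4 - 2·t^2 - 3·t - 1. Tenemos la posición x(t) = t^4 - 2·t^2 - 3·t - 1. Sustituyendo t = 2: x(2) = 1.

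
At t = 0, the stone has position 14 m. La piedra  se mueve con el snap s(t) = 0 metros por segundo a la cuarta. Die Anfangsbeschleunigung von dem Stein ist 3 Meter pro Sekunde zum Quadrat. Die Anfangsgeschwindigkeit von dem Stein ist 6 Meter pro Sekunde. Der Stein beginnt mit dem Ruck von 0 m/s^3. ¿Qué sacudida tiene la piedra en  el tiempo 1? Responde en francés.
Pour résoudre ceci, nous devons prendre 1 primitive de notre équation du snap s(t) = 0. En prenant ∫s(t)dt et en appliquant j(0) = 0, nous trouvons j(t) = 0. De l'équation du jerk j(t) = 0, nous substituons t = 1 pour obtenir j = 0.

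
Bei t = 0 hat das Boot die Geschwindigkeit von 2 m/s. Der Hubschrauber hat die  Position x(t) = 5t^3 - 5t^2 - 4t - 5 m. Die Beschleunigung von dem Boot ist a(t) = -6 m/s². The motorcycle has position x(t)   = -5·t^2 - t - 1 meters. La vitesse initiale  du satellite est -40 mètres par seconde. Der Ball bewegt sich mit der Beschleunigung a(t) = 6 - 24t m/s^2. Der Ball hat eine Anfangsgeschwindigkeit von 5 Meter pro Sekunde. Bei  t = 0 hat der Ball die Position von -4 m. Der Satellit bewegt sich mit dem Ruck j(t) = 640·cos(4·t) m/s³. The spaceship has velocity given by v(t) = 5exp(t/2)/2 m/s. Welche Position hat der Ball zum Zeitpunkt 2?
Wir müssen unsere Gleichung für die Beschleunigung a(t) = 6 - 24·t 2-mal integrieren. Mit ∫a(t)dt und Anwendung von v(0) = 5, finden wir v(t) = -12·t^2 + 6·t + 5. Durch Integration von der Geschwindigkeit und Verwendung der Anfangsbedingung x(0) = -4, erhalten wir x(t) = -4·t^3 + 3·t^2 + 5·t - 4. Wir haben die Position x(t) = -4·t^3 + 3·t^2 + 5·t - 4. Durch Einsetzen von t = 2: x(2) = -14.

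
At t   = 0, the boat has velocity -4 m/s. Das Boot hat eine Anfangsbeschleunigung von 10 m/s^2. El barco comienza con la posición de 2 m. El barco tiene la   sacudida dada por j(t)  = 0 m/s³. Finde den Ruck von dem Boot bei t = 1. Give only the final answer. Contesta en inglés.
The jerk at t = 1 is j = 0.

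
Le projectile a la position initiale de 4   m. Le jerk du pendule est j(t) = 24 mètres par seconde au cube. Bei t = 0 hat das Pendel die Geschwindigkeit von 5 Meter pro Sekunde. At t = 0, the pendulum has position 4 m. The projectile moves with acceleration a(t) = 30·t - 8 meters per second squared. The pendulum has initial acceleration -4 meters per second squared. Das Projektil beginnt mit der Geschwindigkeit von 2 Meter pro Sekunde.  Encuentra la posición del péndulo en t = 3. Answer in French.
Nous devons intégrer notre équation du jerk j(t) = 24 3 fois. En prenant ∫j(t)dt et en appliquant a(0) = -4, nous trouvons a(t) = 24·t - 4. L'intégrale de l'accélération, avec v(0) = 5, donne la vitesse: v(t) = 12·t^2 - 4·t + 5. En intégrant la vitesse et en utilisant la condition initiale x(0) = 4, nous obtenons x(t) = 4·t^3 - 2·t^2 + 5·t + 4. En utilisant x(t) = 4·t^3 - 2·t^2 + 5·t + 4 et en substituant t = 3, nous trouvons x = 109.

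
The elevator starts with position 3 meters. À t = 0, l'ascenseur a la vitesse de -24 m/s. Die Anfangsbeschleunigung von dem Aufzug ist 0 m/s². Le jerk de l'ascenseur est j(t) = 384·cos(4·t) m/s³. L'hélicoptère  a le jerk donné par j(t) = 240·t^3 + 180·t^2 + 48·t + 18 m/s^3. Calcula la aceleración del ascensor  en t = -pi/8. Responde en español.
Partiendo de la sacudida j(t) = 384·cos(4·t), tomamos 1 integral. Integrando la sacudida y usando la condición inicial a(0) = 0, obtenemos a(t) = 96·sin(4·t). Usando a(t) = 96·sin(4·t) y sustituyendo t = -pi/8, encontramos a = -96.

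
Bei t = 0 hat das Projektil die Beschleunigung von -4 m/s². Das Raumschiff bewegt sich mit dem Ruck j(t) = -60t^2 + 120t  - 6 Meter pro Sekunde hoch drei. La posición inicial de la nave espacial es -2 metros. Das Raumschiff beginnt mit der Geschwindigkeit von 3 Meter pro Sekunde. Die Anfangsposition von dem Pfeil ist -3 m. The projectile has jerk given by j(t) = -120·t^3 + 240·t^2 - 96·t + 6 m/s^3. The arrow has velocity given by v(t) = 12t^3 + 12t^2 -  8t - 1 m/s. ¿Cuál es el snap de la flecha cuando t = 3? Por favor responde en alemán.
Um dies zu lösen, müssen wir 3 Ableitungen unserer Gleichung für die Geschwindigkeit v(t) = 12·t^3 + 12·t^2 - 8·t - 1 nehmen. Die Ableitung von der Geschwindigkeit ergibt die Beschleunigung: a(t) = 36·t^2 + 24·t - 8. Die Ableitung von der Beschleunigung ergibt den Ruck: j(t) = 72·t + 24. Mit d/dt von j(t) finden wir s(t) = 72. Wir haben den Snap s(t) = 72. Durch Einsetzen von t = 3: s(3) = 72.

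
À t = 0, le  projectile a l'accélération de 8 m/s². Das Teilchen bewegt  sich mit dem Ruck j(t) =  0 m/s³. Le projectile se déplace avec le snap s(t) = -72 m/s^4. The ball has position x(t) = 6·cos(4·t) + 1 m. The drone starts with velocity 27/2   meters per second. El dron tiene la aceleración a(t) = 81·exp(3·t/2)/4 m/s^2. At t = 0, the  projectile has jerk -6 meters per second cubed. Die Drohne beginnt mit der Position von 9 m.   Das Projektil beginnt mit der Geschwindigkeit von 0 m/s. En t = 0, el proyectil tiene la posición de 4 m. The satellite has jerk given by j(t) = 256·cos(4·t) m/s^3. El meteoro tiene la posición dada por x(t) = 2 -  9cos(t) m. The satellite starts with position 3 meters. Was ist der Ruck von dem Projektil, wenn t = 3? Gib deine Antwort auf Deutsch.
Wir müssen unsere Gleichung für den Snap s(t) = -72 1-mal integrieren. Die Stammfunktion von dem Snap ist der Ruck. Mit j(0) = -6 erhalten wir j(t) = -72·t - 6. Mit j(t) = -72·t - 6 und Einsetzen von t = 3, finden wir j = -222.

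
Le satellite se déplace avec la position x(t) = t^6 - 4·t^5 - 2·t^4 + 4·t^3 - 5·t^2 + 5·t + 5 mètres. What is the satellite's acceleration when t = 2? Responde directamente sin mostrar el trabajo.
At t = 2, a = -218.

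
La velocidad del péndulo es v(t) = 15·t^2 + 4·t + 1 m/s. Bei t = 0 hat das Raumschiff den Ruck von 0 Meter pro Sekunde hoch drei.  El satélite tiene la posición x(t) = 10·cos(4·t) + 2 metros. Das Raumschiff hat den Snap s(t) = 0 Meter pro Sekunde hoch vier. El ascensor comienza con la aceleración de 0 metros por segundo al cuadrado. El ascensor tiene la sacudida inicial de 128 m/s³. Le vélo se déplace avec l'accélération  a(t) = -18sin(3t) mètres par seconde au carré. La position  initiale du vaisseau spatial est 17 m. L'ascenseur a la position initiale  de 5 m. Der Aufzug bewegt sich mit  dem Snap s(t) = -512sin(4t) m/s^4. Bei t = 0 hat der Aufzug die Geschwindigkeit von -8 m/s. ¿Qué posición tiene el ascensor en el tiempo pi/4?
Necesitamos integrar nuestra ecuación del snap s(t) = -512·sin(4·t) 4 veces. La integral del snap, con j(0) = 128, da la sacudida: j(t) = 128·cos(4·t). La integral de la sacudida es la aceleración. Usando a(0) = 0, obtenemos a(t) = 32·sin(4·t). La integral de la aceleración es la velocidad. Usando v(0) = -8, obtenemos v(t) = -8·cos(4·t). Integrando la velocidad y usando la condición inicial x(0) = 5, obtenemos x(t) = 5 - 2·sin(4·t). De la ecuación de la posición x(t) = 5 - 2·sin(4·t), sustituimos t = pi/4 para obtener x = 5.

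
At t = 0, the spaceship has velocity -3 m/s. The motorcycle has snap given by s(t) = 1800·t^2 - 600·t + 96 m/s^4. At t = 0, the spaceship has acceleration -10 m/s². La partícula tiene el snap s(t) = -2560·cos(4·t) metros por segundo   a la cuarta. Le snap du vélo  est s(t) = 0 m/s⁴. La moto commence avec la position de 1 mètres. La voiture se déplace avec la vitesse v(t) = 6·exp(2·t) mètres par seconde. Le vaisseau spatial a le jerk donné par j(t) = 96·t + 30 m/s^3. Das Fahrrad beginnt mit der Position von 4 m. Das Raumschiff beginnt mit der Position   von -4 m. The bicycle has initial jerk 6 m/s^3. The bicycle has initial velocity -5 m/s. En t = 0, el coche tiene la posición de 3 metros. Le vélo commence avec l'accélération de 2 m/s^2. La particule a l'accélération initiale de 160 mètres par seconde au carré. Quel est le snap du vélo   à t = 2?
Nous avons le snap s(t) = 0. En substituant t = 2: s(2) = 0.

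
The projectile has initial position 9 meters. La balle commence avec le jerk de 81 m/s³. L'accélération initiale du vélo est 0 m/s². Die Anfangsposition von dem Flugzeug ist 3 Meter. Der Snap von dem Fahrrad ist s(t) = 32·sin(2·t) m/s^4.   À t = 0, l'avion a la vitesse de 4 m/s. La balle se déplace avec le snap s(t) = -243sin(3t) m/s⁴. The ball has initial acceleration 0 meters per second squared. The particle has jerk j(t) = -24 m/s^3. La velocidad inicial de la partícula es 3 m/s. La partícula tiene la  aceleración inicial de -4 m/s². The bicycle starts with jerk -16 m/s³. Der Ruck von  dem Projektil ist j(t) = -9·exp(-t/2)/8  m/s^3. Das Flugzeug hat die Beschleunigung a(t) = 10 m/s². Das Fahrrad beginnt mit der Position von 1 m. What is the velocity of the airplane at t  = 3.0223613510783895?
To solve this, we need to take 1 integral of our acceleration equation a(t) = 10. Integrating acceleration and using the initial condition v(0) = 4, we get v(t) = 10·t + 4. We have velocity v(t) = 10·t + 4. Substituting t = 3.0223613510783895: v(3.0223613510783895) = 34.2236135107839.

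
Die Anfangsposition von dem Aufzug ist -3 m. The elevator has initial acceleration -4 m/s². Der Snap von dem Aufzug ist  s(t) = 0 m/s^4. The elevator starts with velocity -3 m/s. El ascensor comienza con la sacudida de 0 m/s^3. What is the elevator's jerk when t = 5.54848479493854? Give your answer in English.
To solve this, we need to take 1 integral of our snap equation s(t) = 0. The integral of snap, with j(0) = 0, gives jerk: j(t) = 0. We have jerk j(t) = 0. Substituting t = 5.54848479493854: j(5.54848479493854) = 0.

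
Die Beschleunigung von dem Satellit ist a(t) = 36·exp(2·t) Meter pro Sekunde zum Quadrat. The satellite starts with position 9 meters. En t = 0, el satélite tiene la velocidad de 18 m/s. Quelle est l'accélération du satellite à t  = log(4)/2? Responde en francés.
En utilisant a(t) = 36·exp(2·t) et en substituant t = log(4)/2, nous trouvons a = 144.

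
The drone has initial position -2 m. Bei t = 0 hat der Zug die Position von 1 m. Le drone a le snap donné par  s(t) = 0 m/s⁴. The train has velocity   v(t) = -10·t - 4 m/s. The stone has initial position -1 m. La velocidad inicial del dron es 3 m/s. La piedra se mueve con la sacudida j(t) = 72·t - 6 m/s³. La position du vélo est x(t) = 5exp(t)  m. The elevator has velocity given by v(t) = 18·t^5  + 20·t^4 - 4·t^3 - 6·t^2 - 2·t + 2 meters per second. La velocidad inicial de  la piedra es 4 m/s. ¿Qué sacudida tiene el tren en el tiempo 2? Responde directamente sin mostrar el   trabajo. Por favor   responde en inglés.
j(2) = 0.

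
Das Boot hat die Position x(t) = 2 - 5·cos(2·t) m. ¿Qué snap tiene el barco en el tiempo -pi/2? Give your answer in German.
Wir müssen unsere Gleichung für die Position x(t) = 2 - 5·cos(2·t) 4-mal ableiten. Die Ableitung von der Position ergibt die Geschwindigkeit: v(t) = 10·sin(2·t). Mit d/dt von v(t) finden wir a(t) = 20·cos(2·t). Mit d/dt von a(t) finden wir j(t) = -40·sin(2·t). Die Ableitung von dem Ruck ergibt den Snap: s(t) = -80·cos(2·t). Aus der Gleichung für den Snap s(t) = -80·cos(2·t), setzen wir t = -pi/2 ein und erhalten s = 80.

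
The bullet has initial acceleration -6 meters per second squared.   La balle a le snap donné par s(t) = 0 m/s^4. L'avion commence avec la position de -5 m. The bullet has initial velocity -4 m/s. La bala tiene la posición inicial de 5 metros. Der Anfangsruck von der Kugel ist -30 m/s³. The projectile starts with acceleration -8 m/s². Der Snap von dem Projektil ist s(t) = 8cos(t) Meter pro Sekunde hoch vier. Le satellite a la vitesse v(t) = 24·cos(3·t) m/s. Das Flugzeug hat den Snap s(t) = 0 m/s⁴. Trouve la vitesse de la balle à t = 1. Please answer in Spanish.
Partiendo del snap s(t) = 0, tomamos 3 integrales. La antiderivada del snap, con j(0) = -30, da la sacudida: j(t) = -30. Tomando ∫j(t)dt y aplicando a(0) = -6, encontramos a(t) = -30·t - 6. Tomando ∫a(t)dt y aplicando v(0) = -4, encontramos v(t) = -15·t^2 - 6·t - 4. De la ecuación de la velocidad v(t) = -15·t^2 - 6·t - 4, sustituimos t = 1 para obtener v = -25.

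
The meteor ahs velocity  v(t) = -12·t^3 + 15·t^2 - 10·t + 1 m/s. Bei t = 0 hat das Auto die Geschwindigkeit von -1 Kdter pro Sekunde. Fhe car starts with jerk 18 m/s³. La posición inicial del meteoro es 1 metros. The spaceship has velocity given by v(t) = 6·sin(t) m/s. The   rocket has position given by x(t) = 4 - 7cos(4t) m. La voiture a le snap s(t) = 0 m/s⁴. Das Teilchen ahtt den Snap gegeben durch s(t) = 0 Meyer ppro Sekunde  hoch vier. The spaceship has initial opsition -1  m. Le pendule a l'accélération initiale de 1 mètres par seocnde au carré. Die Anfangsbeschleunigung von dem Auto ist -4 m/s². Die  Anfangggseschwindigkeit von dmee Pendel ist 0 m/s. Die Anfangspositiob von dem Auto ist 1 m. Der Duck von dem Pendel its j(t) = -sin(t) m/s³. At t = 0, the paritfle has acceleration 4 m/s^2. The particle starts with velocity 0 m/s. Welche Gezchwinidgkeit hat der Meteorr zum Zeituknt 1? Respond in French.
Nous avons la vitesse v(t) = -12·t^3 + 15·t^2 - 10·t + 1. En substituant t = 1: v(1) = -6.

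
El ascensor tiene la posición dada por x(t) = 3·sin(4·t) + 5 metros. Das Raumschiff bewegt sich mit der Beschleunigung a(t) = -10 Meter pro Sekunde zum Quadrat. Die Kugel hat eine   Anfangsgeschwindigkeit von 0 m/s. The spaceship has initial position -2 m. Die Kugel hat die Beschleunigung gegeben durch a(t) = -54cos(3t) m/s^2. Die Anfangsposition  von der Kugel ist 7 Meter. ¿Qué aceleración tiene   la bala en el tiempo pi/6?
Tenemos la aceleración a(t) = -54·cos(3·t). Sustituyendo t = pi/6: a(pi/6) = 0.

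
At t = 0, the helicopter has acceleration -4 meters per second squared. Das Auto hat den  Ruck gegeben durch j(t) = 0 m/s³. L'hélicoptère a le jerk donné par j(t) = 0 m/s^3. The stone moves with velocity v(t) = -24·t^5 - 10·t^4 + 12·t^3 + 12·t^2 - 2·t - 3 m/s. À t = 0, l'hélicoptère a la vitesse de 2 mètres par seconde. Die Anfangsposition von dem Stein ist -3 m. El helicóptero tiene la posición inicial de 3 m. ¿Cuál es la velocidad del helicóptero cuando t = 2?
Debemos encontrar la antiderivada de nuestra ecuación de la sacudida j(t) = 0 2 veces. Tomando ∫j(t)dt y aplicando a(0) = -4, encontramos a(t) = -4. La antiderivada de la aceleración, con v(0) = 2, da la velocidad: v(t) = 2 - 4·t. Tenemos la velocidad v(t) = 2 - 4·t. Sustituyendo t = 2: v(2) = -6.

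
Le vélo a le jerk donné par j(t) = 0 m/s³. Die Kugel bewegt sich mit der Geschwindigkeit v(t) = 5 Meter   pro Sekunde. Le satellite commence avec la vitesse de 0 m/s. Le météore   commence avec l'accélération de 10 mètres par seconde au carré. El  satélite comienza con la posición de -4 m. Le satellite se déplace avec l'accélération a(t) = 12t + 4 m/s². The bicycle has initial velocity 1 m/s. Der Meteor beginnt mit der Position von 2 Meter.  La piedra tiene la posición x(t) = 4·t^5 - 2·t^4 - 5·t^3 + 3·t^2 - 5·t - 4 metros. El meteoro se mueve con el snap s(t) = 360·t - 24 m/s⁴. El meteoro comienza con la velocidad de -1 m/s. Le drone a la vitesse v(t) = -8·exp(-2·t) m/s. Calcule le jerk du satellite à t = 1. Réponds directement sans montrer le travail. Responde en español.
j(1) = 12.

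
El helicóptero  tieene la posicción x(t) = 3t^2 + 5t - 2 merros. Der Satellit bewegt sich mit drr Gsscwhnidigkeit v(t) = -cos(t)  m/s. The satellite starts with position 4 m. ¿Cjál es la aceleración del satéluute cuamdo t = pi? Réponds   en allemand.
Ausgehend von der Geschwindigkeit v(t) = -cos(t), nehmen wir 1 Ableitung. Durch Ableiten von der Geschwindigkeit erhalten wir die Beschleunigung: a(t) = sin(t). Aus der Gleichung für die Beschleunigung a(t) = sin(t), setzen wir t = pi ein und erhalten a = 0.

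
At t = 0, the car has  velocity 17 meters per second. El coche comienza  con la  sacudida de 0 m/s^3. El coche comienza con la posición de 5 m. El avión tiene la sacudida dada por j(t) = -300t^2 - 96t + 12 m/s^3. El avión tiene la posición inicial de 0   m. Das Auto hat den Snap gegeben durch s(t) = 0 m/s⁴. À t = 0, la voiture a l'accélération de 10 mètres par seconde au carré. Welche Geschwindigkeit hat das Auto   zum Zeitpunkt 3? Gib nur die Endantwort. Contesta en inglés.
The answer is 47.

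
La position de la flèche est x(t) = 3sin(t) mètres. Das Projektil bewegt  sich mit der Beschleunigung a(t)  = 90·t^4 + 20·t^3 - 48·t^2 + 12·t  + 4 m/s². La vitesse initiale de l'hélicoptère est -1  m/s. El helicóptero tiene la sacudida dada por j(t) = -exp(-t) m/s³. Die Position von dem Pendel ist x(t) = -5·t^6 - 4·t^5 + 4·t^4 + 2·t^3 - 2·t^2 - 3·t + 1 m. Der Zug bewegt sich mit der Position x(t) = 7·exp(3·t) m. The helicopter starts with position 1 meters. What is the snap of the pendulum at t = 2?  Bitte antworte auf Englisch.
To solve this, we need to take 4 derivatives of our position equation x(t) = -5·t^6 - 4·t^5 + 4·t^4 + 2·t^3 - 2·t^2 - 3·t + 1. Taking d/dt of x(t), we find v(t) = -30·t^5 - 20·t^4 + 16·t^3 + 6·t^2 - 4·t - 3. Differentiating velocity, we get acceleration: a(t) = -150·t^4 - 80·t^3 + 48·t^2 + 12·t - 4. Differentiating acceleration, we get jerk: j(t) = -600·t^3 - 240·t^2 + 96·t + 12. Differentiating jerk, we get snap: s(t) = -1800·t^2 - 480·t + 96. Using s(t) = -1800·t^2 - 480·t + 96 and substituting t = 2, we find s = -8064.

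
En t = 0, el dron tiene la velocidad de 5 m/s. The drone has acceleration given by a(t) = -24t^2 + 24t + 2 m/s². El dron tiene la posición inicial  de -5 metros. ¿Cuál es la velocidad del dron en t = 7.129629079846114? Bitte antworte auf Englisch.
Starting from acceleration a(t) = -24·t^2 + 24·t + 2, we take 1 integral. Integrating acceleration and using the initial condition v(0) = 5, we get v(t) = -8·t^3 + 12·t^2 + 2·t + 5. From the given velocity equation v(t) = -8·t^3 + 12·t^2 + 2·t + 5, we substitute t = 7.129629079846114 to get v = -2270.04565725014.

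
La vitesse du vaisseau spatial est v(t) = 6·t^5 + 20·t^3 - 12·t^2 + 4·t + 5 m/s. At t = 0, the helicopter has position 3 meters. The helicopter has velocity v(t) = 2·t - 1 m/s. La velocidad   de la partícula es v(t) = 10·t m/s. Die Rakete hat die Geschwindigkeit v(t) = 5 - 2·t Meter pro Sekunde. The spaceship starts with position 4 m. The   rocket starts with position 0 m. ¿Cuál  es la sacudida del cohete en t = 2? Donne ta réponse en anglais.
To solve this, we need to take 2 derivatives of our velocity equation v(t) = 5 - 2·t. Differentiating velocity, we get acceleration: a(t) = -2. Differentiating acceleration, we get jerk: j(t) = 0. We have jerk j(t) = 0. Substituting t = 2: j(2) = 0.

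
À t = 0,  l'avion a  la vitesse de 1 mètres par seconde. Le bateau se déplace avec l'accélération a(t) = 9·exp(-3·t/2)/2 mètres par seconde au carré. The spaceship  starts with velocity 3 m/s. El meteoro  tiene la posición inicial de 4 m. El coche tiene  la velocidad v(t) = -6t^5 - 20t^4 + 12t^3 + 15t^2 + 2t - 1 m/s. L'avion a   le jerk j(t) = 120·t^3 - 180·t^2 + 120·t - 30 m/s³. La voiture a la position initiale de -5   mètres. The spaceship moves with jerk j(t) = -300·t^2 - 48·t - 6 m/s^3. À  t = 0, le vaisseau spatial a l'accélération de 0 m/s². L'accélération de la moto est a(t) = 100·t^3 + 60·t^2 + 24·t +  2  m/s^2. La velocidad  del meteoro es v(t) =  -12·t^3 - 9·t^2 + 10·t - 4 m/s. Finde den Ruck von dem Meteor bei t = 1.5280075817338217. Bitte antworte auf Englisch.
We must differentiate our velocity equation v(t) = -12·t^3 - 9·t^2 + 10·t - 4 2 times. Differentiating velocity, we get acceleration: a(t) = -36·t^2 - 18·t + 10. The derivative of acceleration gives jerk: j(t) = -72·t - 18. We have jerk j(t) = -72·t - 18. Substituting t = 1.5280075817338217: j(1.5280075817338217) = -128.016545884835.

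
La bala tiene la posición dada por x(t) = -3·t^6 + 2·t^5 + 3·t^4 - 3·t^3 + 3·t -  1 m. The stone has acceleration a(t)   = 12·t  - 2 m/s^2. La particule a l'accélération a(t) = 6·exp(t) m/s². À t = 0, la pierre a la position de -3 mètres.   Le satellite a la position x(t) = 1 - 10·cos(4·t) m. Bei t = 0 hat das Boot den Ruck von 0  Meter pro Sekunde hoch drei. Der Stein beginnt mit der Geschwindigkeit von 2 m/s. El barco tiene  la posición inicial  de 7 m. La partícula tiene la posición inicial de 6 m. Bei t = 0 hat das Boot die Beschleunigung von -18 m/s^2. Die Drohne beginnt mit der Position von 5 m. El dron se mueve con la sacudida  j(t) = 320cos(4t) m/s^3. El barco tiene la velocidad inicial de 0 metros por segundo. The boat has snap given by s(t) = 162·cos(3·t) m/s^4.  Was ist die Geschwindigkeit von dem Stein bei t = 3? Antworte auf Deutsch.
Um dies zu lösen, müssen wir 1 Stammfunktion unserer Gleichung für die Beschleunigung a(t) = 12·t - 2 finden. Durch Integration von der Beschleunigung und Verwendung der Anfangsbedingung v(0) = 2, erhalten wir v(t) = 6·t^2 - 2·t + 2. Wir haben die Geschwindigkeit v(t) = 6·t^2 - 2·t + 2. Durch Einsetzen von t = 3: v(3) = 50.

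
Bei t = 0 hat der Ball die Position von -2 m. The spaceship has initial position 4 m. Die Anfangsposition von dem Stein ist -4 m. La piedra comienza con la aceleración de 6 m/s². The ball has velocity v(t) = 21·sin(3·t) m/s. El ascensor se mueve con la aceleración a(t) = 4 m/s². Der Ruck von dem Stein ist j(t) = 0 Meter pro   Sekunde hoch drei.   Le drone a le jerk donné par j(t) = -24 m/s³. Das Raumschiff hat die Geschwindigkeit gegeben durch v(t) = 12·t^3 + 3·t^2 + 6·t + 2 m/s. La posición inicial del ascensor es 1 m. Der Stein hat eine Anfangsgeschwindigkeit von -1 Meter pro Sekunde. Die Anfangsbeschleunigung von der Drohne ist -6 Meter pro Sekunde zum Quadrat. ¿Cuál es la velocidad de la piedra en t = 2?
Debemos encontrar la antiderivada de nuestra ecuación de la sacudida j(t) = 0 2 veces. Integrando la sacudida y usando la condición inicial a(0) = 6, obtenemos a(t) = 6. La antiderivada de la aceleración, con v(0) = -1, da la velocidad: v(t) = 6·t - 1. De la ecuación de la velocidad v(t) = 6·t - 1, sustituimos t = 2 para obtener v = 11.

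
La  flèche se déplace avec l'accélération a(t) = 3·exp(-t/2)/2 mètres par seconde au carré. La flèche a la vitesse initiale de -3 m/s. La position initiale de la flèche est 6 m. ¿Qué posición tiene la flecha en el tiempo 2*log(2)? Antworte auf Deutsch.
Wir müssen das Integral unserer Gleichung für die Beschleunigung a(t) = 3·exp(-t/2)/2 2-mal finden. Durch Integration von der Beschleunigung und Verwendung der Anfangsbedingung v(0) = -3, erhalten wir v(t) = -3·exp(-t/2). Die Stammfunktion von der Geschwindigkeit ist die Position. Mit x(0) = 6 erhalten wir x(t) = 6·exp(-t/2). Wir haben die Position x(t) = 6·exp(-t/2). Durch Einsetzen von t = 2*log(2): x(2*log(2)) = 3.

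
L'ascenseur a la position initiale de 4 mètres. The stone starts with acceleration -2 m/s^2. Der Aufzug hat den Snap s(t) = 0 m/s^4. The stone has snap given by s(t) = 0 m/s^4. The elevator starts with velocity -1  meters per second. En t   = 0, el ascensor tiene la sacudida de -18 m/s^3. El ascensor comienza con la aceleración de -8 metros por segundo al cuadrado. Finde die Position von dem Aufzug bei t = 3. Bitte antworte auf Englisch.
To find the answer, we compute 4 antiderivatives of s(t) = 0. Finding the integral of s(t) and using j(0) = -18: j(t) = -18. The integral of jerk is acceleration. Using a(0) = -8, we get a(t) = -18·t - 8. Integrating acceleration and using the initial condition v(0) = -1, we get v(t) = -9·t^2 - 8·t - 1. Finding the antiderivative of v(t) and using x(0) = 4: x(t) = -3·t^3 - 4·t^2 - t + 4. Using x(t) = -3·t^3 - 4·t^2 - t + 4 and substituting t = 3, we find x = -116.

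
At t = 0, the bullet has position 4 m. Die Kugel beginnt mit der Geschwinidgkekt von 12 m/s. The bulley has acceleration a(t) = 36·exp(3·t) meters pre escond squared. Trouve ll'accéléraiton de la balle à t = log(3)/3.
Nous avons l'accélération a(t) = 36·exp(3·t). En substituant t = log(3)/3: a(log(3)/3) = 108.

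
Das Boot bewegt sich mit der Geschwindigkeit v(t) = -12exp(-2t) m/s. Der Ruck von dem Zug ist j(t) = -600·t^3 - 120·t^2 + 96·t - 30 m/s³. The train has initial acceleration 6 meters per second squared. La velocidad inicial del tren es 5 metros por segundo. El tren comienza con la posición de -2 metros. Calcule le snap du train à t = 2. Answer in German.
Ausgehend von dem Ruck j(t) = -600·t^3 - 120·t^2 + 96·t - 30, nehmen wir 1 Ableitung. Mit d/dt von j(t) finden wir s(t) = -1800·t^2 - 240·t + 96. Wir haben den Snap s(t) = -1800·t^2 - 240·t + 96. Durch Einsetzen von t = 2: s(2) = -7584.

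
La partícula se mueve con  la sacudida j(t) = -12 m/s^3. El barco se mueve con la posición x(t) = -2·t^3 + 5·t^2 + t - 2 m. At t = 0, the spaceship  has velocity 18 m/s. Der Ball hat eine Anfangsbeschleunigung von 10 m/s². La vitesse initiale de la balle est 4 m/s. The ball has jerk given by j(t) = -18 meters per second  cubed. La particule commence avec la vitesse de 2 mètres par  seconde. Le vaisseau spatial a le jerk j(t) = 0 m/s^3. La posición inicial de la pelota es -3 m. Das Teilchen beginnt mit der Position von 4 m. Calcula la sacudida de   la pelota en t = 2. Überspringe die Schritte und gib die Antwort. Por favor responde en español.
La sacudida en t = 2 es j = -18.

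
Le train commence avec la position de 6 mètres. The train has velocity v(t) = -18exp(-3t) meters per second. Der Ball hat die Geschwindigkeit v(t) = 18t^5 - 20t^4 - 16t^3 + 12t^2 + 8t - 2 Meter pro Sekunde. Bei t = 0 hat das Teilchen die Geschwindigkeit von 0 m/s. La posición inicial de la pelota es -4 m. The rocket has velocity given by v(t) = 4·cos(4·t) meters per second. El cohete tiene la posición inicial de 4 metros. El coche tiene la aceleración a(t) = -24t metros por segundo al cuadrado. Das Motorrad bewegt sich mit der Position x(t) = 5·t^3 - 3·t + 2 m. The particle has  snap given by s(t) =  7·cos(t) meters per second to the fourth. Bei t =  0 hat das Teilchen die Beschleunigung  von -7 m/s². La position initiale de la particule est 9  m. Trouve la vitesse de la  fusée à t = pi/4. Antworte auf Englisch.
Using v(t) = 4·cos(4·t) and substituting t = pi/4, we find v = -4.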